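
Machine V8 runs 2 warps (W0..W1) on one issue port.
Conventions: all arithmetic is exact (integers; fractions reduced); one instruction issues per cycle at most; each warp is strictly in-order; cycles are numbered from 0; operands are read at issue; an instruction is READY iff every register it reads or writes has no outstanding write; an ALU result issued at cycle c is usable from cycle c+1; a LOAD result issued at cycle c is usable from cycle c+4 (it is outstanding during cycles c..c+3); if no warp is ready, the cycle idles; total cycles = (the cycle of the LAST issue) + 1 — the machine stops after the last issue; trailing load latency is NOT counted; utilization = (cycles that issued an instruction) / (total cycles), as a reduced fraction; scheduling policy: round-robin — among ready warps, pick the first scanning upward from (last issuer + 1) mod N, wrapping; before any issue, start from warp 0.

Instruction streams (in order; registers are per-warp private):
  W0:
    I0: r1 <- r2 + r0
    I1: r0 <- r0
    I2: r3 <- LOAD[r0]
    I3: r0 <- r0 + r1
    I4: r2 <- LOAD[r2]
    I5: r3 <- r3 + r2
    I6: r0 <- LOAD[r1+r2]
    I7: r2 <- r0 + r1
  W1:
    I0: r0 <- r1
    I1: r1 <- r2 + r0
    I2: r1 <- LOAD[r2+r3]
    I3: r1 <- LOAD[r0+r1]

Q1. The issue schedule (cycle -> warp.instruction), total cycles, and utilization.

cycle 0: W0.I0
cycle 1: W1.I0
cycle 2: W0.I1
cycle 3: W1.I1
cycle 4: W0.I2
cycle 5: W1.I2
cycle 6: W0.I3
cycle 7: W0.I4
cycle 8: idle
cycle 9: W1.I3
cycle 10: idle
cycle 11: W0.I5
cycle 12: W0.I6
cycle 13: idle
cycle 14: idle
cycle 15: idle
cycle 16: W0.I7

Answer: 17 cycles, utilization 12/17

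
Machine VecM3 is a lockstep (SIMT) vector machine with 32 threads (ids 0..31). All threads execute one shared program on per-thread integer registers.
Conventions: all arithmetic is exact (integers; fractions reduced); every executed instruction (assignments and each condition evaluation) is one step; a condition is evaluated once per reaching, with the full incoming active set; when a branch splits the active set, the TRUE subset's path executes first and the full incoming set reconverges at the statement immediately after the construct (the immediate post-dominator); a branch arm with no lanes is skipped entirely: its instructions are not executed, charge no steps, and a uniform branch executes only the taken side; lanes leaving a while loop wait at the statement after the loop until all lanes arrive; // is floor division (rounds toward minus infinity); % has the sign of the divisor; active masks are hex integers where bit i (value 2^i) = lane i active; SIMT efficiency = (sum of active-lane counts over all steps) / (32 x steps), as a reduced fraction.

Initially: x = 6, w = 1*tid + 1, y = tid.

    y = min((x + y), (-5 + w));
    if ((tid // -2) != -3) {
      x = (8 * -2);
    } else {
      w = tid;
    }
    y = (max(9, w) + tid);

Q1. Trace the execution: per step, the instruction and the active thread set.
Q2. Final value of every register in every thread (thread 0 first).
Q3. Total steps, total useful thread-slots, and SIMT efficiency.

step 0: y <- min((x + y), (-5 + w))  0xffffffff
step 1: eval ((tid // -2) != -3)     0xffffffff
step 2: x <- (8 * -2)                0xffffff9f
step 3: w <- tid                     0x00000060
step 4: y <- (max(9, w) + tid)       0xffffffff

Answer: 5 steps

x: -16,-16,-16,-16,-16,6,6,-16,-16,-16,-16,-16,-16,-16,-16,-16,-16,-16,-16,-16,-16,-16,-16,-16,-16,-16,-16,-16,-16,-16,-16,-16
w: 1,2,3,4,5,5,6,8,9,10,11,12,13,14,15,16,17,18,19,20,21,22,23,24,25,26,27,28,29,30,31,32
y: 9,10,11,12,13,14,15,16,17,19,21,23,25,27,29,31,33,35,37,39,41,43,45,47,49,51,53,55,57,59,61,63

steps = 5; useful = 128; efficiency = 128/160 = 4/5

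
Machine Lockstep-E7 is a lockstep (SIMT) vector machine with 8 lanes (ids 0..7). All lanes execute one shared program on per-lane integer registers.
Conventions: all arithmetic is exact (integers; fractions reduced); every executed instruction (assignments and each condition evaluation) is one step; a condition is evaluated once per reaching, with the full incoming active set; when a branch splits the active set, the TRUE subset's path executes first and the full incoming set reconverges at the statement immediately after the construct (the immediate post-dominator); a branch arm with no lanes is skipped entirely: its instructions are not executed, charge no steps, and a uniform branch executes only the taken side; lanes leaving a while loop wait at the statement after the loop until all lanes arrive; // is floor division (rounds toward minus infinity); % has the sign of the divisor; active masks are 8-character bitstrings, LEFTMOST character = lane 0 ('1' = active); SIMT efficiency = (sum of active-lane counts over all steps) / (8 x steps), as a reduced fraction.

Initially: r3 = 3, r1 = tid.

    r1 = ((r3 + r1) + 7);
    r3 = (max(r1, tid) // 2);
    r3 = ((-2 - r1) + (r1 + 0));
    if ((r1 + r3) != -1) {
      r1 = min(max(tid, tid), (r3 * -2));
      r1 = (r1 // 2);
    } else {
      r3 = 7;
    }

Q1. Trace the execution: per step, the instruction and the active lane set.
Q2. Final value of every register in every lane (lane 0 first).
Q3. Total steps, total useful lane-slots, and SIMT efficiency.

step 0: r1 <- ((r3 + r1) + 7)        11111111
step 1: r3 <- (max(r1, tid) // 2)    11111111
step 2: r3 <- ((-2 - r1) + (r1 + 0)) 11111111
step 3: eval ((r1 + r3) != -1)       11111111
step 4: r1 <- min(max(tid, tid), (r3 * -2)) 11111111
step 5: r1 <- (r1 // 2)              11111111

Answer: 6 steps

r3: -2,-2,-2,-2,-2,-2,-2,-2
r1: 0,0,1,1,2,2,2,2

steps = 6; useful = 48; efficiency = 48/48 = 1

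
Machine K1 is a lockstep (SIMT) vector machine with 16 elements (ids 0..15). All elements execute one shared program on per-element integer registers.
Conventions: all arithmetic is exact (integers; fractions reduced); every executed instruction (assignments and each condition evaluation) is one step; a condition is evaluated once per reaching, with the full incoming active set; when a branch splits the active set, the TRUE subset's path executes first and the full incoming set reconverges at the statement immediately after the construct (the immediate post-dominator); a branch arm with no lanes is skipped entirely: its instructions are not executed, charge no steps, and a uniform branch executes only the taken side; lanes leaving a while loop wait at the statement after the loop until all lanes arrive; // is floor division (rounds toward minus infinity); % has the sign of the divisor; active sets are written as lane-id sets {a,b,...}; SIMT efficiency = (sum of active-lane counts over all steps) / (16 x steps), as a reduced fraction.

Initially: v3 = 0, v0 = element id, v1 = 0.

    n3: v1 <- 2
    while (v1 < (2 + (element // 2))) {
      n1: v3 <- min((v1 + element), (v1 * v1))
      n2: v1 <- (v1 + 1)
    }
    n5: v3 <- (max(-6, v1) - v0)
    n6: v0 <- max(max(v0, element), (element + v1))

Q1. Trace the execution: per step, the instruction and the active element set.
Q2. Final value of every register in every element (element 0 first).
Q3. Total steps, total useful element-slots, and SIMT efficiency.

step 0: v1 <- 2                      {0,1,2,3,4,5,6,7,8,9,10,11,12,13,14,15}
step 1: eval (v1 < (2 + (element // 2))) {0,1,2,3,4,5,6,7,8,9,10,11,12,13,14,15}
step 2: v3 <- min((v1 + element), (v1 * v1)) {2,3,4,5,6,7,8,9,10,11,12,13,14,15}
step 3: v1 <- (v1 + 1)               {2,3,4,5,6,7,8,9,10,11,12,13,14,15}
step 4: eval (v1 < (2 + (element // 2))) {2,3,4,5,6,7,8,9,10,11,12,13,14,15}
step 5: v3 <- min((v1 + element), (v1 * v1)) {4,5,6,7,8,9,10,11,12,13,14,15}
step 6: v1 <- (v1 + 1)               {4,5,6,7,8,9,10,11,12,13,14,15}
step 7: eval (v1 < (2 + (element // 2))) {4,5,6,7,8,9,10,11,12,13,14,15}
step 8: v3 <- min((v1 + element), (v1 * v1)) {6,7,8,9,10,11,12,13,14,15}
step 9: v1 <- (v1 + 1)               {6,7,8,9,10,11,12,13,14,15}
step 10: eval (v1 < (2 + (element // 2))) {6,7,8,9,10,11,12,13,14,15}
step 11: v3 <- min((v1 + element), (v1 * v1)) {8,9,10,11,12,13,14,15}
step 12: v1 <- (v1 + 1)               {8,9,10,11,12,13,14,15}
step 13: eval (v1 < (2 + (element // 2))) {8,9,10,11,12,13,14,15}
step 14: v3 <- min((v1 + element), (v1 * v1)) {10,11,12,13,14,15}
step 15: v1 <- (v1 + 1)               {10,11,12,13,14,15}
step 16: eval (v1 < (2 + (element // 2))) {10,11,12,13,14,15}
step 17: v3 <- min((v1 + element), (v1 * v1)) {12,13,14,15}
step 18: v1 <- (v1 + 1)               {12,13,14,15}
step 19: eval (v1 < (2 + (element // 2))) {12,13,14,15}
step 20: v3 <- min((v1 + element), (v1 * v1)) {14,15}
step 21: v1 <- (v1 + 1)               {14,15}
step 22: eval (v1 < (2 + (element // 2))) {14,15}
step 23: v3 <- (max(-6, v1) - v0)     {0,1,2,3,4,5,6,7,8,9,10,11,12,13,14,15}
step 24: v0 <- max(max(v0, element), (element + v1)) {0,1,2,3,4,5,6,7,8,9,10,11,12,13,14,15}

Answer: 25 steps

v3: 2,1,1,0,0,-1,-1,-2,-2,-3,-3,-4,-4,-5,-5,-6
v0: 2,3,5,6,8,9,11,12,14,15,17,18,20,21,23,24
v1: 2,2,3,3,4,4,5,5,6,6,7,7,8,8,9,9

steps = 25; useful = 232; efficiency = 232/400 = 29/50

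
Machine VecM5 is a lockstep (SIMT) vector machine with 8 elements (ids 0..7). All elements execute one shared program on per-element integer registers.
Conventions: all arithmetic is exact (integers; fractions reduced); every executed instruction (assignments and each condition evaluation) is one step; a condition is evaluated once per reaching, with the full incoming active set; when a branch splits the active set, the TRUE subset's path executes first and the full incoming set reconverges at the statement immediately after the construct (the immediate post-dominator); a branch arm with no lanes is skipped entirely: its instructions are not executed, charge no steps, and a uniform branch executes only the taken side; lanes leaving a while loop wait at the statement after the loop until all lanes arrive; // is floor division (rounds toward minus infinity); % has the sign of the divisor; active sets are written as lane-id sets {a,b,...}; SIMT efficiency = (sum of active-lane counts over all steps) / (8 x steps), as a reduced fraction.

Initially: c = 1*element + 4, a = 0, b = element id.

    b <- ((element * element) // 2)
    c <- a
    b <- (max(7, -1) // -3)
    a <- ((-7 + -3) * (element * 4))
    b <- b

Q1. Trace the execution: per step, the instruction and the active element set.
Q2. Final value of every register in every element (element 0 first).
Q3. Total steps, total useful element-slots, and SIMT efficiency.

step 0: b <- ((element * element) // 2) {0,1,2,3,4,5,6,7}
step 1: c <- a                       {0,1,2,3,4,5,6,7}
step 2: b <- (max(7, -1) // -3)      {0,1,2,3,4,5,6,7}
step 3: a <- ((-7 + -3) * (element * 4)) {0,1,2,3,4,5,6,7}
step 4: b <- b                       {0,1,2,3,4,5,6,7}

Answer: 5 steps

c: 0,0,0,0,0,0,0,0
a: 0,-40,-80,-120,-160,-200,-240,-280
b: -3,-3,-3,-3,-3,-3,-3,-3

steps = 5; useful = 40; efficiency = 40/40 = 1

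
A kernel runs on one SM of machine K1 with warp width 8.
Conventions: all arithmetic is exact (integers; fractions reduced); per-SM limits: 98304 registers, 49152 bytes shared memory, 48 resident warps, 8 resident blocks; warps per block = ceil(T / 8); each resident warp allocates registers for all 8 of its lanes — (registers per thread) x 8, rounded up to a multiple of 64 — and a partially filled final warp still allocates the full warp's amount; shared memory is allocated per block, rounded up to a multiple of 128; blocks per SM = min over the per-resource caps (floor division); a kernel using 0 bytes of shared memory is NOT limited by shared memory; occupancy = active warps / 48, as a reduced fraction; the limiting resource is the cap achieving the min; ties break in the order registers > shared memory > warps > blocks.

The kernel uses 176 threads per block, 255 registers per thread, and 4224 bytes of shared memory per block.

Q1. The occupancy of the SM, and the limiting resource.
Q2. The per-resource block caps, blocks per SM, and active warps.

Answer: occupancy 11/12, limited by registers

registers: 2 blocks
shared memory: 11 blocks
warps: 2 blocks
blocks: 8 blocks

Answer: 2 blocks, 44 active warps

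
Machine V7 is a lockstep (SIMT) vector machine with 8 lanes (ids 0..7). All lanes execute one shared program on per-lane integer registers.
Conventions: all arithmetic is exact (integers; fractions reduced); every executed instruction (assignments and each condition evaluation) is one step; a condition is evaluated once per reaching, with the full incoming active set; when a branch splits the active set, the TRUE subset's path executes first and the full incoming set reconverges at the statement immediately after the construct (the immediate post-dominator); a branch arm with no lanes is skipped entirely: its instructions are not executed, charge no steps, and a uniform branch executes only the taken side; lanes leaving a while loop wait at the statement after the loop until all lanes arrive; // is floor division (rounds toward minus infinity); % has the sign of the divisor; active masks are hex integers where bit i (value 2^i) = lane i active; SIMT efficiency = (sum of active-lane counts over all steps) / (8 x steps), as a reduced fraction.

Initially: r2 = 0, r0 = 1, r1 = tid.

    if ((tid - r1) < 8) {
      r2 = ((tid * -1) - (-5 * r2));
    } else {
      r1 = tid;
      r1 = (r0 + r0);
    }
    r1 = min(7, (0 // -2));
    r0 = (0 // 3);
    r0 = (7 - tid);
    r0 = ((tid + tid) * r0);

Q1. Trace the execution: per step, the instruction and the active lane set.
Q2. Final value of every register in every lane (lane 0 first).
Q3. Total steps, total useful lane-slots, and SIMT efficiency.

step 0: eval ((tid - r1) < 8)        0xff
step 1: r2 <- ((tid * -1) - (-5 * r2)) 0xff
step 2: r1 <- min(7, (0 // -2))      0xff
step 3: r0 <- (0 // 3)               0xff
step 4: r0 <- (7 - tid)              0xff
step 5: r0 <- ((tid + tid) * r0)     0xff

Answer: 6 steps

r2: 0,-1,-2,-3,-4,-5,-6,-7
r0: 0,12,20,24,24,20,12,0
r1: 0,0,0,0,0,0,0,0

steps = 6; useful = 48; efficiency = 48/48 = 1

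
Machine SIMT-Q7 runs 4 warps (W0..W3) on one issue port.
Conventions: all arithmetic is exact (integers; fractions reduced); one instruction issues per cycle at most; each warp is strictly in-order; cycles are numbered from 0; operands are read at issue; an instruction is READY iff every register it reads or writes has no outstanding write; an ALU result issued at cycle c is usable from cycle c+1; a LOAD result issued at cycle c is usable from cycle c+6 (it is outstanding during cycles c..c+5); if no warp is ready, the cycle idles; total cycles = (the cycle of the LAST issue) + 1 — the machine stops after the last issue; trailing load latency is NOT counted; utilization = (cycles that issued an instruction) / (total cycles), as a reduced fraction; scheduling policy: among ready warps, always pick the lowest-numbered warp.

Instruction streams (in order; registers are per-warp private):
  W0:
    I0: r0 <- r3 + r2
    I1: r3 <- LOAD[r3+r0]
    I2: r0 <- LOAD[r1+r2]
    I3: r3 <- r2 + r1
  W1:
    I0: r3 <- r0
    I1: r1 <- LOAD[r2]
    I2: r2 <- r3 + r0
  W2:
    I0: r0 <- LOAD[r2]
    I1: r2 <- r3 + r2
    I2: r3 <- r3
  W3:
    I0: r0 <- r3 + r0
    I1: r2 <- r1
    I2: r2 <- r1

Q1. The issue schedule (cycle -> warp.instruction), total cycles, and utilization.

cycle 0: W0.I0
cycle 1: W0.I1
cycle 2: W0.I2
cycle 3: W1.I0
cycle 4: W1.I1
cycle 5: W1.I2
cycle 6: W2.I0
cycle 7: W0.I3
cycle 8: W2.I1
cycle 9: W2.I2
cycle 10: W3.I0
cycle 11: W3.I1
cycle 12: W3.I2

Answer: 13 cycles, utilization 1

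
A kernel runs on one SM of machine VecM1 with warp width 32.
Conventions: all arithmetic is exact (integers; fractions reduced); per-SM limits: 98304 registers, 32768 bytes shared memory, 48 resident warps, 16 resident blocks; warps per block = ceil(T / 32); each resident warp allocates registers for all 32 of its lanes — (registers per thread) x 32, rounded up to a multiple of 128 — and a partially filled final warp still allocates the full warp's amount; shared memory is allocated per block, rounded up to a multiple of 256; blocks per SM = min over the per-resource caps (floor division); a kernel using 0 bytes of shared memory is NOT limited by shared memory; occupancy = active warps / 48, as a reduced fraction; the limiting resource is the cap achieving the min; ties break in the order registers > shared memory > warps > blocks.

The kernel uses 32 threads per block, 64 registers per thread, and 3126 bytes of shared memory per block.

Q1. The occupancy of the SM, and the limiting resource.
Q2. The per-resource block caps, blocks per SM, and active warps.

Answer: occupancy 3/16, limited by shared memory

registers: 48 blocks
shared memory: 9 blocks
warps: 48 blocks
blocks: 16 blocks

Answer: 9 blocks, 9 active warps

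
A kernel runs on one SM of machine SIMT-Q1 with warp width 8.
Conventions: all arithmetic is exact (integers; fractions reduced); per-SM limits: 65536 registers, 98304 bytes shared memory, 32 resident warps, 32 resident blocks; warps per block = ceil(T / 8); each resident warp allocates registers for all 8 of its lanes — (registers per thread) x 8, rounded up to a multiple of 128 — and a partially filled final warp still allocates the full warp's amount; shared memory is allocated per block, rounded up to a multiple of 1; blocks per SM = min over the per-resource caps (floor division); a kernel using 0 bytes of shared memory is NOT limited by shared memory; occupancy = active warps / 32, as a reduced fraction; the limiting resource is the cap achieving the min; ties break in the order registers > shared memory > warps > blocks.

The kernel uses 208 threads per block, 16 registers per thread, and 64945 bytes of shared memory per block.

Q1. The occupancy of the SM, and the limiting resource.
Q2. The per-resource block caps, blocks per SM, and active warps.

Answer: occupancy 13/16, limited by shared memory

registers: 19 blocks
shared memory: 1 block
warps: 1 block
blocks: 32 blocks

Answer: 1 block, 26 active warps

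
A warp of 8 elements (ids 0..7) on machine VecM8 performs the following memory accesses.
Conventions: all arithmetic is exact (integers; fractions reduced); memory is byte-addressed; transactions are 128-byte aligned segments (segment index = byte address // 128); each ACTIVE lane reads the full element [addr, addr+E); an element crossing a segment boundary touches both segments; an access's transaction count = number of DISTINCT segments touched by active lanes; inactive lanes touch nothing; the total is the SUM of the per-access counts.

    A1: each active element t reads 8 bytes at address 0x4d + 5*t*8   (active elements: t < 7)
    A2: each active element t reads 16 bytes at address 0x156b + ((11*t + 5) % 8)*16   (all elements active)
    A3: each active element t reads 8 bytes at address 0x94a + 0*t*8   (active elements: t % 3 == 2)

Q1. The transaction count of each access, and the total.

A1: 3 transactions
A2: 2 transactions
A3: 1 transaction

Answer: 3,2,1; total 6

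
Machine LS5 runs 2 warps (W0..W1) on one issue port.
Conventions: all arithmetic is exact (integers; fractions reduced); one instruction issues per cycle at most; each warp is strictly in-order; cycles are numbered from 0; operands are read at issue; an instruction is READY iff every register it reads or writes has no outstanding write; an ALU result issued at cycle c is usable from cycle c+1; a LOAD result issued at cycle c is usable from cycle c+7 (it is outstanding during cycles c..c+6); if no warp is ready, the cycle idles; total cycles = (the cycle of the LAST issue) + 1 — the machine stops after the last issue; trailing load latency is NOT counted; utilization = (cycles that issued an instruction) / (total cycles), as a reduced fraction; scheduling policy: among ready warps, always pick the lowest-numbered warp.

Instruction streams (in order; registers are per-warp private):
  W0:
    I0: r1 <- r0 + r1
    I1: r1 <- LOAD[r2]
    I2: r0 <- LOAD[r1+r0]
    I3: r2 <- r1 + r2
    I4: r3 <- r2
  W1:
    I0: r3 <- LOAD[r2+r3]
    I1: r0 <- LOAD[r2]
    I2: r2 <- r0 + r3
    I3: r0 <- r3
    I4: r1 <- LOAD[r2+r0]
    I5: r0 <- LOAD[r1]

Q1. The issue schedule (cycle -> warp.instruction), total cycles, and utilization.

cycle 0: W0.I0
cycle 1: W0.I1
cycle 2: W1.I0
cycle 3: W1.I1
cycle 4: idle
cycle 5: idle
cycle 6: idle
cycle 7: idle
cycle 8: W0.I2
cycle 9: W0.I3
cycle 10: W0.I4
cycle 11: W1.I2
cycle 12: W1.I3
cycle 13: W1.I4
cycle 14: idle
cycle 15: idle
cycle 16: idle
cycle 17: idle
cycle 18: idle
cycle 19: idle
cycle 20: W1.I5

Answer: 21 cycles, utilization 11/21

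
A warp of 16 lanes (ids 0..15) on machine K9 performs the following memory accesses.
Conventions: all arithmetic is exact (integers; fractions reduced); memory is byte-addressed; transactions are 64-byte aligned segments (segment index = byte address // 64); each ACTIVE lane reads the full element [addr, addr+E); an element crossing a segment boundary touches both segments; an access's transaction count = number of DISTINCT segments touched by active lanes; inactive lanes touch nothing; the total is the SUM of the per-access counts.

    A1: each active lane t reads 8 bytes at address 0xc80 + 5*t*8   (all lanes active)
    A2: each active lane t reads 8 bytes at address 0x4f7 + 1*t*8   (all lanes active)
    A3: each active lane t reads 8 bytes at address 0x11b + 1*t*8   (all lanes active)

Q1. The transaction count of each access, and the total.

A1: 10 transactions
A2: 3 transactions
A3: 3 transactions

Answer: 10,3,3; total 16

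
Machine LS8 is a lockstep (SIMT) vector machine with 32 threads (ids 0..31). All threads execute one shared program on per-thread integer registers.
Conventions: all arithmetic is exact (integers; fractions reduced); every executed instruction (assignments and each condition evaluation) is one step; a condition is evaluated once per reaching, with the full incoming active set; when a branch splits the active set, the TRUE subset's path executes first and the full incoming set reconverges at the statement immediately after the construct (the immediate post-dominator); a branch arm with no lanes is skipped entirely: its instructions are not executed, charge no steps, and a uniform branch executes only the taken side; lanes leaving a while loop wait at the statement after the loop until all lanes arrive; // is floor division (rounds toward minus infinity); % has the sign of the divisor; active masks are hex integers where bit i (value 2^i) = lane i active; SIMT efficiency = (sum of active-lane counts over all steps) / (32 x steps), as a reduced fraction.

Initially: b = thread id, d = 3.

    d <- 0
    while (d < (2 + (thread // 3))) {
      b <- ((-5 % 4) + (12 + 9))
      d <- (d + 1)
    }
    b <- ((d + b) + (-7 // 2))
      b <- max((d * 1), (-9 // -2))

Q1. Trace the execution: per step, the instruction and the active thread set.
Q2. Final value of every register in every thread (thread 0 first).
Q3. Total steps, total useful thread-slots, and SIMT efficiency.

step 0: d <- 0                       0xffffffff
step 1: eval (d < (2 + (thread // 3))) 0xffffffff
step 2: b <- ((-5 % 4) + (12 + 9))   0xffffffff
step 3: d <- (d + 1)                 0xffffffff
step 4: eval (d < (2 + (thread // 3))) 0xffffffff
step 5: b <- ((-5 % 4) + (12 + 9))   0xffffffff
step 6: d <- (d + 1)                 0xffffffff
step 7: eval (d < (2 + (thread // 3))) 0xffffffff
step 8: b <- ((-5 % 4) + (12 + 9))   0xfffffff8
step 9: d <- (d + 1)                 0xfffffff8
step 10: eval (d < (2 + (thread // 3))) 0xfffffff8
step 11: b <- ((-5 % 4) + (12 + 9))   0xffffffc0
step 12: d <- (d + 1)                 0xffffffc0
step 13: eval (d < (2 + (thread // 3))) 0xffffffc0
step 14: b <- ((-5 % 4) + (12 + 9))   0xfffffe00
step 15: d <- (d + 1)                 0xfffffe00
step 16: eval (d < (2 + (thread // 3))) 0xfffffe00
step 17: b <- ((-5 % 4) + (12 + 9))   0xfffff000
step 18: d <- (d + 1)                 0xfffff000
step 19: eval (d < (2 + (thread // 3))) 0xfffff000
step 20: b <- ((-5 % 4) + (12 + 9))   0xffff8000
step 21: d <- (d + 1)                 0xffff8000
step 22: eval (d < (2 + (thread // 3))) 0xffff8000
step 23: b <- ((-5 % 4) + (12 + 9))   0xfffc0000
step 24: d <- (d + 1)                 0xfffc0000
step 25: eval (d < (2 + (thread // 3))) 0xfffc0000
step 26: b <- ((-5 % 4) + (12 + 9))   0xffe00000
step 27: d <- (d + 1)                 0xffe00000
step 28: eval (d < (2 + (thread // 3))) 0xffe00000
step 29: b <- ((-5 % 4) + (12 + 9))   0xff000000
step 30: d <- (d + 1)                 0xff000000
step 31: eval (d < (2 + (thread // 3))) 0xff000000
step 32: b <- ((-5 % 4) + (12 + 9))   0xf8000000
step 33: d <- (d + 1)                 0xf8000000
step 34: eval (d < (2 + (thread // 3))) 0xf8000000
step 35: b <- ((-5 % 4) + (12 + 9))   0xc0000000
step 36: d <- (d + 1)                 0xc0000000
step 37: eval (d < (2 + (thread // 3))) 0xc0000000
step 38: b <- ((d + b) + (-7 // 2))   0xffffffff
step 39: b <- max((d * 1), (-9 // -2)) 0xffffffff

Answer: 40 steps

b: 4,4,4,4,4,4,4,4,4,5,5,5,6,6,6,7,7,7,8,8,8,9,9,9,10,10,10,11,11,11,12,12
d: 2,2,2,3,3,3,4,4,4,5,5,5,6,6,6,7,7,7,8,8,8,9,9,9,10,10,10,11,11,11,12,12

steps = 40; useful = 785; efficiency = 785/1280 = 157/256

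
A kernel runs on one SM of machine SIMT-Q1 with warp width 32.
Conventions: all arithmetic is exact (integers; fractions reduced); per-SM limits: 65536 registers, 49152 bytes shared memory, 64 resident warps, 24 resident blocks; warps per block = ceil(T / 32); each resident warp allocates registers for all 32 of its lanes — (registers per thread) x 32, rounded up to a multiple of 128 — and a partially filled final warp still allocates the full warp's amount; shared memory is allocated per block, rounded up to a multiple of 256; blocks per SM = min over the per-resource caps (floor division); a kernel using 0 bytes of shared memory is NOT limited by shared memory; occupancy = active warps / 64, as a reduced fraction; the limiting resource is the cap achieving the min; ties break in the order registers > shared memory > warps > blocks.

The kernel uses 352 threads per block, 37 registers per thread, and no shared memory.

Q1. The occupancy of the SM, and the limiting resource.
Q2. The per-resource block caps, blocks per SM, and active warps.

Answer: occupancy 11/16, limited by registers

registers: 4 blocks
shared memory: no limit (kernel uses none)
warps: 5 blocks
blocks: 24 blocks

Answer: 4 blocks, 44 active warps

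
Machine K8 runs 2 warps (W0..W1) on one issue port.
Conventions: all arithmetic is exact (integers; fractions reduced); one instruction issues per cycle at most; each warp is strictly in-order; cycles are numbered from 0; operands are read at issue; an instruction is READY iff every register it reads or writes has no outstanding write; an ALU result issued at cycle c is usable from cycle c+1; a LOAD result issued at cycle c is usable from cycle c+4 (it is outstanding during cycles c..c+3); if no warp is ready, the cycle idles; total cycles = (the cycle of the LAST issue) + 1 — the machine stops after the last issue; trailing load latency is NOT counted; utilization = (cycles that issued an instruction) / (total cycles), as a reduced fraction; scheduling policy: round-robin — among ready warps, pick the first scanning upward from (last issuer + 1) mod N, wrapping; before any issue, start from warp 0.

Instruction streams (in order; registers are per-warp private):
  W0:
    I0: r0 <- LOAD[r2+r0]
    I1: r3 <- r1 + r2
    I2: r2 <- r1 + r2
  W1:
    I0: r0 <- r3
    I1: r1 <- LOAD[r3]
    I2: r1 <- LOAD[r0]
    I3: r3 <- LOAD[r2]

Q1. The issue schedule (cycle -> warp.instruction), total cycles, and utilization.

cycle 0: W0.I0
cycle 1: W1.I0
cycle 2: W0.I1
cycle 3: W1.I1
cycle 4: W0.I2
cycle 5: idle
cycle 6: idle
cycle 7: W1.I2
cycle 8: W1.I3

Answer: 9 cycles, utilization 7/9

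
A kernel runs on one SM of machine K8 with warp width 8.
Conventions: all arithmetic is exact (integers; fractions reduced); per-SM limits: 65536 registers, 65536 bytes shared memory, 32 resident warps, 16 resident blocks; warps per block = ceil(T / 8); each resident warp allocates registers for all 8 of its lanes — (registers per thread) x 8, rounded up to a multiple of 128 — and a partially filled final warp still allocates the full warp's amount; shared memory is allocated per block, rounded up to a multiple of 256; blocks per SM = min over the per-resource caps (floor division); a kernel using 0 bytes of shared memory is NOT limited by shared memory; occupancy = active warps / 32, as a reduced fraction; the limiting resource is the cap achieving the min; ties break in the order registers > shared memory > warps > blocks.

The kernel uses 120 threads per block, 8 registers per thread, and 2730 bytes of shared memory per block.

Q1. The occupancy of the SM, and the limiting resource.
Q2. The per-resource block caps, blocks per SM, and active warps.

Answer: occupancy 15/16, limited by warps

registers: 34 blocks
shared memory: 23 blocks
warps: 2 blocks
blocks: 16 blocks

Answer: 2 blocks, 30 active warps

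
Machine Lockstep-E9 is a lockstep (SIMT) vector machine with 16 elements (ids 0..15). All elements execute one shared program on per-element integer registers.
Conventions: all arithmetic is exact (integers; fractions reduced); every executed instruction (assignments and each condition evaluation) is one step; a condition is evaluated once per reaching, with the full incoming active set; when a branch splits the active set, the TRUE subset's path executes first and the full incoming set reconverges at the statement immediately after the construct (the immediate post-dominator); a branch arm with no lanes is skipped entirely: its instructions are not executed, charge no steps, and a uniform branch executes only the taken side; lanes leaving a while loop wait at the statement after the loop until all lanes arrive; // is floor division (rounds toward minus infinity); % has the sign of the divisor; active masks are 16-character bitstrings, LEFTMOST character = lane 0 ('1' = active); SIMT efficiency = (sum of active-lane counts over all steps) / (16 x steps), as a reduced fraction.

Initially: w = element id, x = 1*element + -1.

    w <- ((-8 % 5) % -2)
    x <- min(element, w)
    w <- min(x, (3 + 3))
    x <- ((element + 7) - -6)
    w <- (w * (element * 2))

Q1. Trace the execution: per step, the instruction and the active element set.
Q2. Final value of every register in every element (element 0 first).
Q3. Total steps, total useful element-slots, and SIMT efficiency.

step 0: w <- ((-8 % 5) % -2)         1111111111111111
step 1: x <- min(element, w)         1111111111111111
step 2: w <- min(x, (3 + 3))         1111111111111111
step 3: x <- ((element + 7) - -6)    1111111111111111
step 4: w <- (w * (element * 2))     1111111111111111

Answer: 5 steps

w: 0,0,0,0,0,0,0,0,0,0,0,0,0,0,0,0
x: 13,14,15,16,17,18,19,20,21,22,23,24,25,26,27,28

steps = 5; useful = 80; efficiency = 80/80 = 1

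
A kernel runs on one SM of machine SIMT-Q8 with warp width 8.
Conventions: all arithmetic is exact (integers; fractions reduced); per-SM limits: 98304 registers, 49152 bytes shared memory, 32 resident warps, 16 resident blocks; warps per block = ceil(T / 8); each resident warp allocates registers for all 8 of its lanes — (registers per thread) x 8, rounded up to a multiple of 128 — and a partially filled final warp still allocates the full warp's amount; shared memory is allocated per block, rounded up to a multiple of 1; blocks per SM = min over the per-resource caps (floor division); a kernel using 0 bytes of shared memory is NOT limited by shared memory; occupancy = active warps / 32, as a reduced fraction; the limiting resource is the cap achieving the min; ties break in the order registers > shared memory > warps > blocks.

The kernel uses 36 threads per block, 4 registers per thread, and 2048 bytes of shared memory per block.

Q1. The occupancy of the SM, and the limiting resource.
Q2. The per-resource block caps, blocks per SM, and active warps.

Answer: occupancy 15/16, limited by warps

registers: 153 blocks
shared memory: 24 blocks
warps: 6 blocks
blocks: 16 blocks

Answer: 6 blocks, 30 active warps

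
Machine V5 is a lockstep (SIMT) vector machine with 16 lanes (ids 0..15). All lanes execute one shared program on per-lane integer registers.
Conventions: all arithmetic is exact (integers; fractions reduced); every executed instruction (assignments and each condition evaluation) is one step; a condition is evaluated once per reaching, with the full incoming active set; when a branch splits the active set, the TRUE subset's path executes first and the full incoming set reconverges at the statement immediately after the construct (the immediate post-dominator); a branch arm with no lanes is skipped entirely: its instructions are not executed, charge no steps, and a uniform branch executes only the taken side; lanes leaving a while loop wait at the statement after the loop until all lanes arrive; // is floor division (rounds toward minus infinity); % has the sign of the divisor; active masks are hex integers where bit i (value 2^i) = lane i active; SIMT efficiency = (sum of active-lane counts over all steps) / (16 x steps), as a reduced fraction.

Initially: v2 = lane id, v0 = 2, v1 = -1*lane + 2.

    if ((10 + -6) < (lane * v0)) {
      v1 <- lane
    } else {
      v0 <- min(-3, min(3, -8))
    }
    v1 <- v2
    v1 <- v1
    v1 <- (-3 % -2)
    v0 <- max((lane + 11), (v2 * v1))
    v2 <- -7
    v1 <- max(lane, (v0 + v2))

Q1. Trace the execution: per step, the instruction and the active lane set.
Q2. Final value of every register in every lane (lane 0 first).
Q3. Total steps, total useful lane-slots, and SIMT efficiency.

step 0: eval ((10 + -6) < (lane * v0)) 0xffff
step 1: v1 <- lane                   0xfff8
step 2: v0 <- min(-3, min(3, -8))    0x0007
step 3: v1 <- v2                     0xffff
step 4: v1 <- v1                     0xffff
step 5: v1 <- (-3 % -2)              0xffff
step 6: v0 <- max((lane + 11), (v2 * v1)) 0xffff
step 7: v2 <- -7                     0xffff
step 8: v1 <- max(lane, (v0 + v2))   0xffff

Answer: 9 steps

v2: -7,-7,-7,-7,-7,-7,-7,-7,-7,-7,-7,-7,-7,-7,-7,-7
v0: 11,12,13,14,15,16,17,18,19,20,21,22,23,24,25,26
v1: 4,5,6,7,8,9,10,11,12,13,14,15,16,17,18,19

steps = 9; useful = 128; efficiency = 128/144 = 8/9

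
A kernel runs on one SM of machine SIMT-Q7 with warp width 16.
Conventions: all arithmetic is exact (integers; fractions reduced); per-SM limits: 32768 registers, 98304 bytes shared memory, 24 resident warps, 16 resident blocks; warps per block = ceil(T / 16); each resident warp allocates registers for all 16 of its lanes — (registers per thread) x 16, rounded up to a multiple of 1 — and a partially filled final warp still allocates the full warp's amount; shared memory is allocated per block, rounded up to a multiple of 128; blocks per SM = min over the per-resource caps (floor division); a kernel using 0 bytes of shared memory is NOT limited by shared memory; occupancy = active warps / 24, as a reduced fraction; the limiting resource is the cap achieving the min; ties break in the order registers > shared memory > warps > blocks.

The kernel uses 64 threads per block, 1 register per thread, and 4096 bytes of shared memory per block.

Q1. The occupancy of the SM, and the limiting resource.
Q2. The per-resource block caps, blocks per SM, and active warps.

Answer: occupancy 1, limited by warps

registers: 512 blocks
shared memory: 24 blocks
warps: 6 blocks
blocks: 16 blocks

Answer: 6 blocks, 24 active warps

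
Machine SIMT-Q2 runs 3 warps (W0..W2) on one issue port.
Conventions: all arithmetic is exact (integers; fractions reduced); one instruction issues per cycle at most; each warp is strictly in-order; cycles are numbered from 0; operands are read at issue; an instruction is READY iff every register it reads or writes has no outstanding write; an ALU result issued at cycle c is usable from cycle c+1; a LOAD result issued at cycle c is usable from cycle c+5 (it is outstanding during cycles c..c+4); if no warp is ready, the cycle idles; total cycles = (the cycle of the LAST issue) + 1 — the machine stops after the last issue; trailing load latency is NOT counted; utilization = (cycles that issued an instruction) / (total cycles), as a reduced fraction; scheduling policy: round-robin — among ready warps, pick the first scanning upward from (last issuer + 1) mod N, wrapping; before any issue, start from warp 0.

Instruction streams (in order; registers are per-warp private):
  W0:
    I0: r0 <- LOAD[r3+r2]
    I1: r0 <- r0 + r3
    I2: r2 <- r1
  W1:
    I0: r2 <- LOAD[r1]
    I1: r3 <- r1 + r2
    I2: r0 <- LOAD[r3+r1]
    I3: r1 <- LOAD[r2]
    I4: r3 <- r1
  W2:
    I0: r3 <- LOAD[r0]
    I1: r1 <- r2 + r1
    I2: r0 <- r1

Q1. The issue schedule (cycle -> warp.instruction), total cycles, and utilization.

cycle 0: W0.I0
cycle 1: W1.I0
cycle 2: W2.I0
cycle 3: W2.I1
cycle 4: W2.I2
cycle 5: W0.I1
cycle 6: W1.I1
cycle 7: W0.I2
cycle 8: W1.I2
cycle 9: W1.I3
cycle 10: idle
cycle 11: idle
cycle 12: idle
cycle 13: idle
cycle 14: W1.I4

Answer: 15 cycles, utilization 11/15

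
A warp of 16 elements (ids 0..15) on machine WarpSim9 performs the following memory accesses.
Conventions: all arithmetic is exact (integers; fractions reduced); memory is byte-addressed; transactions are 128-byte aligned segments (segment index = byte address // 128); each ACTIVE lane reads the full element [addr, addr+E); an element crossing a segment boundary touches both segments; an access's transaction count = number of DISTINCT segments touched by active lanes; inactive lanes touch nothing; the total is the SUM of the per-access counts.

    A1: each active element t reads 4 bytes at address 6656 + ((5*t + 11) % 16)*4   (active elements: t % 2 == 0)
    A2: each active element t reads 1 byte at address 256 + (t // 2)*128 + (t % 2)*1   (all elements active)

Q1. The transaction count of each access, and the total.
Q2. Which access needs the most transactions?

A1: 1 transaction
A2: 8 transactions

Answer: 1,8; total 9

Answer: A2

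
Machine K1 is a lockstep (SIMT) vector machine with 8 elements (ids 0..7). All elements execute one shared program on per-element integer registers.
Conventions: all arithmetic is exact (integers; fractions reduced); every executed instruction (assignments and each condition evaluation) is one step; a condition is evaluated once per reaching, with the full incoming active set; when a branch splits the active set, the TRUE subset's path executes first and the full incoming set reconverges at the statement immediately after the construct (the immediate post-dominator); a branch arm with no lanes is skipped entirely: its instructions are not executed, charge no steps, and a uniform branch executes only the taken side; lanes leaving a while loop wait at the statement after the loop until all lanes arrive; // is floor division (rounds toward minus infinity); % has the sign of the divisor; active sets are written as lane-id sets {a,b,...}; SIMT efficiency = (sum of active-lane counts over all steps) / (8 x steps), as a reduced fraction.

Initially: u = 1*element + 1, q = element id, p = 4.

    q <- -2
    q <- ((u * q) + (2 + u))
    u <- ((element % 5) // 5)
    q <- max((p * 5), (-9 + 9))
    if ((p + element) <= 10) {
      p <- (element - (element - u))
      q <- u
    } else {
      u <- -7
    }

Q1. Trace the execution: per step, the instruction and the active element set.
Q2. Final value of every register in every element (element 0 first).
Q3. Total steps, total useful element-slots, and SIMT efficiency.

step 0: q <- -2                      {0,1,2,3,4,5,6,7}
step 1: q <- ((u * q) + (2 + u))     {0,1,2,3,4,5,6,7}
step 2: u <- ((element % 5) // 5)    {0,1,2,3,4,5,6,7}
step 3: q <- max((p * 5), (-9 + 9))  {0,1,2,3,4,5,6,7}
step 4: eval ((p + element) <= 10)   {0,1,2,3,4,5,6,7}
step 5: p <- (element - (element - u)) {0,1,2,3,4,5,6}
step 6: q <- u                       {0,1,2,3,4,5,6}
step 7: u <- -7                      {7}

Answer: 8 steps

u: 0,0,0,0,0,0,0,-7
q: 0,0,0,0,0,0,0,20
p: 0,0,0,0,0,0,0,4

steps = 8; useful = 55; efficiency = 55/64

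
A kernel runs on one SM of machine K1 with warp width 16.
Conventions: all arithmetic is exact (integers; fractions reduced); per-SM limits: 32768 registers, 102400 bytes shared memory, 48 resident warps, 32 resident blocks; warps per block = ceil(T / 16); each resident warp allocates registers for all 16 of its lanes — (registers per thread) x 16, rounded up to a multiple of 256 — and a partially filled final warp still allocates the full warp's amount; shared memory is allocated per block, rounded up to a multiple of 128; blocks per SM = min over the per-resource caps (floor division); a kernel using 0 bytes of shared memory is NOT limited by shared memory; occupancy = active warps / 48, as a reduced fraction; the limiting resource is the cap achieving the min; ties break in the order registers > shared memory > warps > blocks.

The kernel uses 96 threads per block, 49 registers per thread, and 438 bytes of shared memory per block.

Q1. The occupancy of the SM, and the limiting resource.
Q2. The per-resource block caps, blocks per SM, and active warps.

Answer: occupancy 5/8, limited by registers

registers: 5 blocks
shared memory: 200 blocks
warps: 8 blocks
blocks: 32 blocks

Answer: 5 blocks, 30 active warps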